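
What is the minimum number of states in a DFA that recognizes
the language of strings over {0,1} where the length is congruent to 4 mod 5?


States track (length) mod 5.
Need 5 states: one per remainder 0..4; accept = remainder 4.

5


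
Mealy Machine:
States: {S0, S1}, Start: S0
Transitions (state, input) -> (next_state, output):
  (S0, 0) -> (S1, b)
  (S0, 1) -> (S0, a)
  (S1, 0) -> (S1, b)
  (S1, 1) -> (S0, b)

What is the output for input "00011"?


Step-by-step:
  (S0, 0) -> (S1, b)
  (S1, 0) -> (S1, b)
  (S1, 0) -> (S1, b)
  (S1, 1) -> (S0, b)
  (S0, 1) -> (S0, a)

"bbbba"


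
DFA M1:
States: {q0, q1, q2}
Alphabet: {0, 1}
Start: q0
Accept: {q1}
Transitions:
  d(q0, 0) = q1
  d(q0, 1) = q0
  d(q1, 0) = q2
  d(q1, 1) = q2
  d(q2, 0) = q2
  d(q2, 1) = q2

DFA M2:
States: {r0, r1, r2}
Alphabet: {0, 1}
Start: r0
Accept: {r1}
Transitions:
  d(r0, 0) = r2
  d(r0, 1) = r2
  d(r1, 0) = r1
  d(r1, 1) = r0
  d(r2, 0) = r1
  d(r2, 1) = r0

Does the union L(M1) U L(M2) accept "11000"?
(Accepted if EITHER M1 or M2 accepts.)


M1: final=q2 accepted=False
M2: final=r1 accepted=True

Yes, union accepts


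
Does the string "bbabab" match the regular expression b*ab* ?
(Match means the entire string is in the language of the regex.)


|string| = 6; first = 'b'; last = 'b'

No, "bbabab" does not match b*ab*


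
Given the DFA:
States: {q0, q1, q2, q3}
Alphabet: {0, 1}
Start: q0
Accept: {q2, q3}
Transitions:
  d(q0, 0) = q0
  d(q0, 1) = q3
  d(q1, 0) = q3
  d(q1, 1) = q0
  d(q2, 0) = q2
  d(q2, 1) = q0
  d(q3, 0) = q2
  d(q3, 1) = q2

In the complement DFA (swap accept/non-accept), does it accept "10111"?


Trace: q0 -> q3 -> q2 -> q0 -> q3 -> q2
Final: q2
Original accept: {q2, q3}
Complement: q2 is in original accept

No, complement rejects (original accepts)


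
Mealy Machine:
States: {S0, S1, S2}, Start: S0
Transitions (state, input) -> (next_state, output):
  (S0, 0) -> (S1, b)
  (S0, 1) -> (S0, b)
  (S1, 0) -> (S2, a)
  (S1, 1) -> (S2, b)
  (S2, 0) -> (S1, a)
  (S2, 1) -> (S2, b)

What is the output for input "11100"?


Step-by-step:
  (S0, 1) -> (S0, b)
  (S0, 1) -> (S0, b)
  (S0, 1) -> (S0, b)
  (S0, 0) -> (S1, b)
  (S1, 0) -> (S2, a)

"bbbba"


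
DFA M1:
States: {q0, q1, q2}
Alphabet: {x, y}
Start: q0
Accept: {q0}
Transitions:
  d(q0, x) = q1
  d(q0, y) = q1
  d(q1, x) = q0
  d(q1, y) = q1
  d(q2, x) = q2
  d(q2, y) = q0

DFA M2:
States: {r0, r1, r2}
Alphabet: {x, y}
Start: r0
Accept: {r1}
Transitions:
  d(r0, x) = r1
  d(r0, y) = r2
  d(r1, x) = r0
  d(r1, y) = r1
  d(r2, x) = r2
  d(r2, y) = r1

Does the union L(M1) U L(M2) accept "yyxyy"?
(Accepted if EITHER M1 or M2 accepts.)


M1: final=q1 accepted=False
M2: final=r1 accepted=True

Yes, union accepts


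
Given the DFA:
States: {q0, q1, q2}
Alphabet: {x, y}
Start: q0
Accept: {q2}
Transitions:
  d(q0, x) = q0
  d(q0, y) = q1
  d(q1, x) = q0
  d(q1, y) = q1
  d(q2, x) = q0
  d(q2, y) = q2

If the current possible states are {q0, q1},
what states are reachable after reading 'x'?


Apply transition on 'x' from each current state:
  d(q0, x) = q0
  d(q1, x) = q0

{q0}


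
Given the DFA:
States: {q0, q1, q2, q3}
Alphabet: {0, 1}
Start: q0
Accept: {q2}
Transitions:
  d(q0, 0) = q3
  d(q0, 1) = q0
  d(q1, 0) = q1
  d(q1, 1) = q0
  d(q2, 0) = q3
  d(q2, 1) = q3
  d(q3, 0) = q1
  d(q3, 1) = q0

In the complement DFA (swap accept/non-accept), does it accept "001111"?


Trace: q0 -> q3 -> q1 -> q0 -> q0 -> q0 -> q0
Final: q0
Original accept: {q2}
Complement: q0 is not in original accept

Yes, complement accepts (original rejects)


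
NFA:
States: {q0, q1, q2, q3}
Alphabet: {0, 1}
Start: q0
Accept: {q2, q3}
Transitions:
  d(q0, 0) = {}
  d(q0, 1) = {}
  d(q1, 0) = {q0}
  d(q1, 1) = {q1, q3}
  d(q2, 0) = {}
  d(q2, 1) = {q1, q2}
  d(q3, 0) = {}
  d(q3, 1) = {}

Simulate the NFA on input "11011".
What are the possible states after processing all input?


Start: {q0}
  --1--> {}
  --1--> {}
  --0--> {}
  --1--> {}
  --1--> {}

{} (empty set, no valid transitions)


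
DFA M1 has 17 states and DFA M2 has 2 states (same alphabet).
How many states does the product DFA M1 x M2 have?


Product construction pairs every M1 state with every M2 state.
17 * 2 = 34

34


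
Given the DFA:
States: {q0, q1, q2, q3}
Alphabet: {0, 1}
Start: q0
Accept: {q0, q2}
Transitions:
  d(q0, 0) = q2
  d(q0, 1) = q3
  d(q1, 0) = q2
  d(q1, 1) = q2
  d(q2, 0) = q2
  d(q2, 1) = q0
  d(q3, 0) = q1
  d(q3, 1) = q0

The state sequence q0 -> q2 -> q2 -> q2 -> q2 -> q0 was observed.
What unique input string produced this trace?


Trace back each transition to find the symbol:
  q0 --[0]--> q2
  q2 --[0]--> q2
  q2 --[0]--> q2
  q2 --[0]--> q2
  q2 --[1]--> q0

"00001"


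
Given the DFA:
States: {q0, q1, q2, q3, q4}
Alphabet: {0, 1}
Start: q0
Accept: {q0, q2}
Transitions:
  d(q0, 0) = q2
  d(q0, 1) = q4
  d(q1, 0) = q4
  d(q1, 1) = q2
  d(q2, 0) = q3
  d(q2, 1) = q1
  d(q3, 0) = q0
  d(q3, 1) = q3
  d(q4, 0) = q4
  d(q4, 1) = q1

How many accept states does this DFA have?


Accept states listed: {q0, q2}
Counting: q0(1) q2(2)

2


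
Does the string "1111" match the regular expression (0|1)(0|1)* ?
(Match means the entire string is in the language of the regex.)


|string| = 4; first = '1'; last = '1'

Yes, "1111" matches (0|1)(0|1)*


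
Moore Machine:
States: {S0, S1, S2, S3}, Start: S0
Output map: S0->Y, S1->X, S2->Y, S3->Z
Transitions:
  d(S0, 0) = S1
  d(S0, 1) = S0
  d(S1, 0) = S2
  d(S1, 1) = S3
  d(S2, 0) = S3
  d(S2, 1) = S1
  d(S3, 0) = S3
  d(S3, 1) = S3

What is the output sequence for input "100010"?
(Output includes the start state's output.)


Start: S0 (output Y)
  --1--> S0 (output Y)
  --0--> S1 (output X)
  --0--> S2 (output Y)
  --0--> S3 (output Z)
  --1--> S3 (output Z)
  --0--> S3 (output Z)

"YYXYZZZ"


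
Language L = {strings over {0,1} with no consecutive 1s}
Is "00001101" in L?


'11' occurs at index 4

No, "00001101" is not in L


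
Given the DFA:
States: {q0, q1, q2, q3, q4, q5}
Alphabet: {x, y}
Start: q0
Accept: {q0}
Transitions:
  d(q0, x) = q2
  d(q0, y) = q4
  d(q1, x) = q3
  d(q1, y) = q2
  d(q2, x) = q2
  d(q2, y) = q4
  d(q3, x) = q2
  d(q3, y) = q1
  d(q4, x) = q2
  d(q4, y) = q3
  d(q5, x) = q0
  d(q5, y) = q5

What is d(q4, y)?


Looking up transition d(q4, y)

q3


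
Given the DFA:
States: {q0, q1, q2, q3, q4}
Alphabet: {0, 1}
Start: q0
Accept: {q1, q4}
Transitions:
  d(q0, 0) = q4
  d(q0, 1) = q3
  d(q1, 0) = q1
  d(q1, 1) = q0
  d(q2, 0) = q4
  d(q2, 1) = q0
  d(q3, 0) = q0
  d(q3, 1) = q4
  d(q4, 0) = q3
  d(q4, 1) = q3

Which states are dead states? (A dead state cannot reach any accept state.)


Forward reachability from each state:
  q0 -> reaches accept state q4 (live)
  q1 -> reaches accept state q1 (live)
  q2 -> reaches accept state q4 (live)
  q3 -> reaches accept state q4 (live)
  q4 -> reaches accept state q4 (live)

None (all states can reach an accept state)


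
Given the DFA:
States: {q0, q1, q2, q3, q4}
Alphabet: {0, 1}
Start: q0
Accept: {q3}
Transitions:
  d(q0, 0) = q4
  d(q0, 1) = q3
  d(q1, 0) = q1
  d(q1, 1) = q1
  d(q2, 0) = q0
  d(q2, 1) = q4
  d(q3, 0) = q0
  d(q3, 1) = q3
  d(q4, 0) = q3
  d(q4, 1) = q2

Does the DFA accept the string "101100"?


Trace: q0 -> q3 -> q0 -> q3 -> q3 -> q0 -> q4
Final state: q4
Accept states: {q3}

No, rejected (final state q4 is not an accept state)


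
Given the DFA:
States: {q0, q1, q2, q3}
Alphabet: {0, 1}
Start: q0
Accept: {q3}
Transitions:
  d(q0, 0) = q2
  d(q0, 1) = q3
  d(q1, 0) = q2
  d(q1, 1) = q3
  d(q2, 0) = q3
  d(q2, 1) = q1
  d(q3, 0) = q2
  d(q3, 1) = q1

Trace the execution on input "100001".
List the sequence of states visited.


Input: 100001
d(q0, 1) = q3
d(q3, 0) = q2
d(q2, 0) = q3
d(q3, 0) = q2
d(q2, 0) = q3
d(q3, 1) = q1


q0 -> q3 -> q2 -> q3 -> q2 -> q3 -> q1


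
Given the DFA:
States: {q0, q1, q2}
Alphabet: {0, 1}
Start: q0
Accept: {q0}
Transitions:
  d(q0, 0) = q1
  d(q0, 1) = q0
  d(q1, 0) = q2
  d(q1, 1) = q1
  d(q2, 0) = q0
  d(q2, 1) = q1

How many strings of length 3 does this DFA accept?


Enumerating all length-3 strings:
  "000" -> q0 [accept]
  "001" -> q1 [reject]
  "010" -> q2 [reject]
  "011" -> q1 [reject]
  "100" -> q2 [reject]
  "101" -> q1 [reject]
  "110" -> q1 [reject]
  "111" -> q0 [accept]

2 out of 8


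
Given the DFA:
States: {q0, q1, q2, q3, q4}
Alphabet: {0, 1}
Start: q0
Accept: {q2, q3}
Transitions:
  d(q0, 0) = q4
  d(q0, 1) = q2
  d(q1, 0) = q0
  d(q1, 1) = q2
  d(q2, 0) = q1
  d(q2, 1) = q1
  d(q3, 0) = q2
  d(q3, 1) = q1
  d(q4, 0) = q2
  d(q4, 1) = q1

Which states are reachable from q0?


BFS from q0:
  layer 0: {q0}
  layer 1: {q2, q4}
  layer 2: {q1}

{q0, q1, q2, q4}


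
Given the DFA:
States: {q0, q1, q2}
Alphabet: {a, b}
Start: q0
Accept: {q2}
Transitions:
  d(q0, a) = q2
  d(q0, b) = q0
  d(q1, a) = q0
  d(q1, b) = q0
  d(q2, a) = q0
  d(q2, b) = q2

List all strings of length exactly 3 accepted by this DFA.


All strings of length 3: 8 total
Accepted: 4

"aaa", "abb", "bab", "bba"


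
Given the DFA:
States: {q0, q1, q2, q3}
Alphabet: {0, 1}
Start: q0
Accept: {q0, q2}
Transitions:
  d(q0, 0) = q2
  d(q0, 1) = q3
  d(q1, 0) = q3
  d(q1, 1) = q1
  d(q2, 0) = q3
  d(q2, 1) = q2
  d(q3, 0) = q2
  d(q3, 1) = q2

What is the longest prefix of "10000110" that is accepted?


Run the DFA, marking each prefix where the state is accepting:
  "" -> q0 [accept]
  "1" -> q3 [reject]
  "10" -> q2 [accept]
  "100" -> q3 [reject]
  "1000" -> q2 [accept]
  "10000" -> q3 [reject]
  "100001" -> q2 [accept]
  "1000011" -> q2 [accept]
  "10000110" -> q3 [reject]

"1000011"


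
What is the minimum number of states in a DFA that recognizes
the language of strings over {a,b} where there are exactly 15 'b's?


States: count = 0, 1, ..., 15 (that's 16 states), plus a dead state for count > 15.
Total: 16 + 1 = 17. Accept = count-15 state.

17


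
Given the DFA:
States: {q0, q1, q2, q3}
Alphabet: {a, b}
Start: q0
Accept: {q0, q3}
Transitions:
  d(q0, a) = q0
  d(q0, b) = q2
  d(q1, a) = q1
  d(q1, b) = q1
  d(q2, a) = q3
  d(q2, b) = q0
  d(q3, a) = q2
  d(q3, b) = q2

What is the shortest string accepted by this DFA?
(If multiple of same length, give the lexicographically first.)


BFS by string length (lex-first path to each state shown):
  len 0: q0<-""
Found accept state at length 0.

"" (empty string)


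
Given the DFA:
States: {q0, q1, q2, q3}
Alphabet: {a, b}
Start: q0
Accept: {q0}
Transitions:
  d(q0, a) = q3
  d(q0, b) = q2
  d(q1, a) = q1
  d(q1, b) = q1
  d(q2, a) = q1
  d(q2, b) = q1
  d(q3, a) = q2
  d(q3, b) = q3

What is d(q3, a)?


Looking up transition d(q3, a)

q2


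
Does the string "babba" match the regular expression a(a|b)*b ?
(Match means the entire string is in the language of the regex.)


|string| = 5; first = 'b'; last = 'a'

No, "babba" does not match a(a|b)*b


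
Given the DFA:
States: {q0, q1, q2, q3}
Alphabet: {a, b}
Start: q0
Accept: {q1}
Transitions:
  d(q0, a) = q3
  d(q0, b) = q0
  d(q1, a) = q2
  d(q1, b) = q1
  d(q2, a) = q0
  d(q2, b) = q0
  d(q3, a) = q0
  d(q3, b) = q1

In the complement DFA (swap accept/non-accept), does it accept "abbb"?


Trace: q0 -> q3 -> q1 -> q1 -> q1
Final: q1
Original accept: {q1}
Complement: q1 is in original accept

No, complement rejects (original accepts)


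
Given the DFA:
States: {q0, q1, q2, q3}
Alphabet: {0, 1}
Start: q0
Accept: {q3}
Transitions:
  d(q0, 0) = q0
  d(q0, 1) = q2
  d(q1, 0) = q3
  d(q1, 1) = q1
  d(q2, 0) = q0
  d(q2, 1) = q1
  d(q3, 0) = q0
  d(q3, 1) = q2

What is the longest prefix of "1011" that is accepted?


Run the DFA, marking each prefix where the state is accepting:
  "" -> q0 [reject]
  "1" -> q2 [reject]
  "10" -> q0 [reject]
  "101" -> q2 [reject]
  "1011" -> q1 [reject]

No prefix is accepted


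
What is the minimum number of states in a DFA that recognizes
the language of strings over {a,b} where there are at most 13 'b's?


States: count = 0, 1, ..., 13 (all accepting; 14 states), plus a dead state for count > 13.
Total: 14 + 1 = 15.

15


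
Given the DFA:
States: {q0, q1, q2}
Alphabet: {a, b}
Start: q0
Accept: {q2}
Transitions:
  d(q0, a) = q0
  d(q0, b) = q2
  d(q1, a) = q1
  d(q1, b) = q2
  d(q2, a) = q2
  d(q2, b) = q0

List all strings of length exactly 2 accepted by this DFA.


All strings of length 2: 4 total
Accepted: 2

"ab", "ba"


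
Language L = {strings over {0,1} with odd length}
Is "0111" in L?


length = 4; 4 mod 2 = 0

No, "0111" is not in L


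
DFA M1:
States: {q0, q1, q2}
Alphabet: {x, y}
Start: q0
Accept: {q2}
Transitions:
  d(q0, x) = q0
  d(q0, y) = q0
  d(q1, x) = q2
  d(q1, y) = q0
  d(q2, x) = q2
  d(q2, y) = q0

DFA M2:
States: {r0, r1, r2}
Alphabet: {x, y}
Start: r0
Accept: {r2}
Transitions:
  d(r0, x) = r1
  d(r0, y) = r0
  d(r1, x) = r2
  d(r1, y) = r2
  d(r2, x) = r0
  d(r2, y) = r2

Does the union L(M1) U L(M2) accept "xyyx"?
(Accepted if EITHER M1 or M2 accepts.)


M1: final=q0 accepted=False
M2: final=r0 accepted=False

No, union rejects (neither accepts)


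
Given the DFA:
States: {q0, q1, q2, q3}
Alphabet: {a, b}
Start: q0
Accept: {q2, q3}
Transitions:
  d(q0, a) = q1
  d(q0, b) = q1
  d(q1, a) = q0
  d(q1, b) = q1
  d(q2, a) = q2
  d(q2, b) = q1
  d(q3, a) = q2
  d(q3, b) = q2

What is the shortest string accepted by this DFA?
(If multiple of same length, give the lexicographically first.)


BFS by string length (lex-first path to each state shown):
  len 0: q0<-""
  len 1: q1<-"a"
  len 2: q0<-"aa", q1<-"ab"
  len 3: q0<-"aba", q1<-"aaa"
  len 4: q0<-"aaaa", q1<-"aaab"
  len 5: q0<-"aaaba", q1<-"aaaaa"
  len 6: q0<-"aaaaaa", q1<-"aaaaab"
  len 7: q0<-"aaaaaba", q1<-"aaaaaaa"
  len 8: q0<-"aaaaaaaa", q1<-"aaaaaaab"

No string accepted (empty language)


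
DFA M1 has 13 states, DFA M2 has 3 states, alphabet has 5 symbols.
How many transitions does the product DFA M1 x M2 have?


Product DFA has 13 * 3 = 39 states.
Each has 5 transitions: 39 * 5 = 195

195


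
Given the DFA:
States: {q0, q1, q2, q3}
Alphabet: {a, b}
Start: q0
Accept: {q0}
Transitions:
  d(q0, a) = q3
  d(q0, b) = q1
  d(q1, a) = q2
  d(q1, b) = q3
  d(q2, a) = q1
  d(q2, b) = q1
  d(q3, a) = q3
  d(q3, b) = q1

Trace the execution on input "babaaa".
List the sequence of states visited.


Input: babaaa
d(q0, b) = q1
d(q1, a) = q2
d(q2, b) = q1
d(q1, a) = q2
d(q2, a) = q1
d(q1, a) = q2


q0 -> q1 -> q2 -> q1 -> q2 -> q1 -> q2


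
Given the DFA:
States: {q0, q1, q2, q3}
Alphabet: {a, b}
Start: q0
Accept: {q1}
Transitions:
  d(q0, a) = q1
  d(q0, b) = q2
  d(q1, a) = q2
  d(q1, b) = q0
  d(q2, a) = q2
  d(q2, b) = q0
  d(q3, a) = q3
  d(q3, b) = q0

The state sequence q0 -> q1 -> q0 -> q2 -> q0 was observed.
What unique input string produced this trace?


Trace back each transition to find the symbol:
  q0 --[a]--> q1
  q1 --[b]--> q0
  q0 --[b]--> q2
  q2 --[b]--> q0

"abbb"


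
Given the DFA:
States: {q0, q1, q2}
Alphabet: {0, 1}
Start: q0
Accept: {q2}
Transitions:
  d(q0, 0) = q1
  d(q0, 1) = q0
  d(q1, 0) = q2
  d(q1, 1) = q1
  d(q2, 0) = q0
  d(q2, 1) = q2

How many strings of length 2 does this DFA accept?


Enumerating all length-2 strings:
  "00" -> q2 [accept]
  "01" -> q1 [reject]
  "10" -> q1 [reject]
  "11" -> q0 [reject]

1 out of 4


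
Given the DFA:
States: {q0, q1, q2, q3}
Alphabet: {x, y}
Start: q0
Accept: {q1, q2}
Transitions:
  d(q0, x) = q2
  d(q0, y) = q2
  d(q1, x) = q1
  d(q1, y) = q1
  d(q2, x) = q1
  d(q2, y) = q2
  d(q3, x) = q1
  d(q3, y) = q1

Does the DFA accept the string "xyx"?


Trace: q0 -> q2 -> q2 -> q1
Final state: q1
Accept states: {q1, q2}

Yes, accepted (final state q1 is an accept state)


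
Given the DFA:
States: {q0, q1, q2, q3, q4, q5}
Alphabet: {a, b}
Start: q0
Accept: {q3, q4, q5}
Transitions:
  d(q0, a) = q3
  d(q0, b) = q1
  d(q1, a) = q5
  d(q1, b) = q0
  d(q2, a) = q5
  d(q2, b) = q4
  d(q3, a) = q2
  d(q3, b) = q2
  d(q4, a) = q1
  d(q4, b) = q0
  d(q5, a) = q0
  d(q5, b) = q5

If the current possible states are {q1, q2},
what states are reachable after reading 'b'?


Apply transition on 'b' from each current state:
  d(q1, b) = q0
  d(q2, b) = q4

{q0, q4}


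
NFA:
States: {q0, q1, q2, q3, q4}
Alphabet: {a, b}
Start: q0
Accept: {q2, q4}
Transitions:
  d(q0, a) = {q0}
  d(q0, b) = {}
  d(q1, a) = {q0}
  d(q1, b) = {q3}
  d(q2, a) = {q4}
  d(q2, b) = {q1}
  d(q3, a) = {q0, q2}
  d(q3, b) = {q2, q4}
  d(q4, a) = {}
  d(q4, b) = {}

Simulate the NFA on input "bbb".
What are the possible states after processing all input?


Start: {q0}
  --b--> {}
  --b--> {}
  --b--> {}

{} (empty set, no valid transitions)


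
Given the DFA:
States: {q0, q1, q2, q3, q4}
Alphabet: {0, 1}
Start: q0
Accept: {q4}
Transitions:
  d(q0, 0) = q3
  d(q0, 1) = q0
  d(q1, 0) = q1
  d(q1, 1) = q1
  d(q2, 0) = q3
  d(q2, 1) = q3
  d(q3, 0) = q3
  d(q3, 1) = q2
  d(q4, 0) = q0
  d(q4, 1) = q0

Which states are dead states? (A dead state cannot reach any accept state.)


Forward reachability from each state:
  q0 -> reaches {q0, q2, q3}, no accept state (dead)
  q1 -> reaches {q1}, no accept state (dead)
  q2 -> reaches {q2, q3}, no accept state (dead)
  q3 -> reaches {q2, q3}, no accept state (dead)
  q4 -> reaches accept state q4 (live)

{q0, q1, q2, q3}


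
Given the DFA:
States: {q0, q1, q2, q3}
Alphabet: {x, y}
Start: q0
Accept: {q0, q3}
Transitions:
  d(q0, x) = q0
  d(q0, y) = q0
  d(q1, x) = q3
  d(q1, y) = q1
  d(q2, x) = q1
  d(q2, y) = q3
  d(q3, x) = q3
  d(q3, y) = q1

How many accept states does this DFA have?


Accept states listed: {q0, q3}
Counting: q0(1) q3(2)

2


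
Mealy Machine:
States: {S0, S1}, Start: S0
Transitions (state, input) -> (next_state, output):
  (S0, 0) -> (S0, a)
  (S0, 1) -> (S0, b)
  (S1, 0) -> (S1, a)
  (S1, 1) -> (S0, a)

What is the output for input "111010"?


Step-by-step:
  (S0, 1) -> (S0, b)
  (S0, 1) -> (S0, b)
  (S0, 1) -> (S0, b)
  (S0, 0) -> (S0, a)
  (S0, 1) -> (S0, b)
  (S0, 0) -> (S0, a)

"bbbaba"


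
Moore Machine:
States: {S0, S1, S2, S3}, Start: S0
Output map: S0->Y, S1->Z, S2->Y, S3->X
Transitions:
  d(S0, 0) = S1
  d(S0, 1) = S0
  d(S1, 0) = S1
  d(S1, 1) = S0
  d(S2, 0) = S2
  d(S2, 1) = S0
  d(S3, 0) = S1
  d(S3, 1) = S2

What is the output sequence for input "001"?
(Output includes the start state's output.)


Start: S0 (output Y)
  --0--> S1 (output Z)
  --0--> S1 (output Z)
  --1--> S0 (output Y)

"YZZY"


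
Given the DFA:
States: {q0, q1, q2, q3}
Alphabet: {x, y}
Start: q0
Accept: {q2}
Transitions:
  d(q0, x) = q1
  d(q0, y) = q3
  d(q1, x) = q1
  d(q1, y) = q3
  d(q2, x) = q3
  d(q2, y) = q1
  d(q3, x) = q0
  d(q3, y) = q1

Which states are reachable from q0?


BFS from q0:
  layer 0: {q0}
  layer 1: {q1, q3}

{q0, q1, q3}


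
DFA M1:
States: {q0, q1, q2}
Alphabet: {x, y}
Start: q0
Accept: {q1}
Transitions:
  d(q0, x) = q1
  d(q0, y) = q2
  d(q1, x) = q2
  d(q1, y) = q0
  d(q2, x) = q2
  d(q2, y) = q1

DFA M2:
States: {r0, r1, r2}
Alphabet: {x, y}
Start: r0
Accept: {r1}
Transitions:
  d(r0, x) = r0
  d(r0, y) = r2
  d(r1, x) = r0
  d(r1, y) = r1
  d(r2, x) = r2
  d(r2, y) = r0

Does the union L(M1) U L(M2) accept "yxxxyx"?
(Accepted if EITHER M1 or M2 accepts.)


M1: final=q2 accepted=False
M2: final=r0 accepted=False

No, union rejects (neither accepts)


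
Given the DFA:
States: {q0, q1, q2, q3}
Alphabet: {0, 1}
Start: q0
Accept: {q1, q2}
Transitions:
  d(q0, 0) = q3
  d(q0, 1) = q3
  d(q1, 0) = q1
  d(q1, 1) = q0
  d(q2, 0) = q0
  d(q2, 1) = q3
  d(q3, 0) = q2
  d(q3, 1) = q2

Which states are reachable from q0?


BFS from q0:
  layer 0: {q0}
  layer 1: {q3}
  layer 2: {q2}

{q0, q2, q3}


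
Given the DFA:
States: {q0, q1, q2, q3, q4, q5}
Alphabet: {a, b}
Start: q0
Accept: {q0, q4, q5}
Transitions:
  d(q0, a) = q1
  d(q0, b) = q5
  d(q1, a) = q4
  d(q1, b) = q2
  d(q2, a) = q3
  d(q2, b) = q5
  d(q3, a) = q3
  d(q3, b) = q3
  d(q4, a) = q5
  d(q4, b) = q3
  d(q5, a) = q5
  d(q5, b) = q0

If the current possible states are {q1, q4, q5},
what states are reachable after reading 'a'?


Apply transition on 'a' from each current state:
  d(q1, a) = q4
  d(q4, a) = q5
  d(q5, a) = q5

{q4, q5}


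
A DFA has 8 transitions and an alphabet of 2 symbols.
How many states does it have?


Each state has exactly one transition per symbol.
states = transitions / |alphabet| = 8 / 2 = 4

4


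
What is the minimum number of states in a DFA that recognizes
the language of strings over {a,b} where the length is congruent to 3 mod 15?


States track (length) mod 15.
Need 15 states: one per remainder 0..14; accept = remainder 3.

15


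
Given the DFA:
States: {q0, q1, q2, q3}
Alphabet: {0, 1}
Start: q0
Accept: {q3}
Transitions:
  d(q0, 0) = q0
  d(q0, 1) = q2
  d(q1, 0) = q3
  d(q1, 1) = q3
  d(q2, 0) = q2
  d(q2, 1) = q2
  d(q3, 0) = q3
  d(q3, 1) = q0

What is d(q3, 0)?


Looking up transition d(q3, 0)

q3


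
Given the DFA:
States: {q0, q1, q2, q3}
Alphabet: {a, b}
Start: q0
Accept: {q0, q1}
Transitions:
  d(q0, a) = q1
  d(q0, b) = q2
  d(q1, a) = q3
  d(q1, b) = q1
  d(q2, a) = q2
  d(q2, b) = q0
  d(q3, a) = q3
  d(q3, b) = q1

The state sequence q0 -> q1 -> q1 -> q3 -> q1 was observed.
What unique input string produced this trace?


Trace back each transition to find the symbol:
  q0 --[a]--> q1
  q1 --[b]--> q1
  q1 --[a]--> q3
  q3 --[b]--> q1

"abab"


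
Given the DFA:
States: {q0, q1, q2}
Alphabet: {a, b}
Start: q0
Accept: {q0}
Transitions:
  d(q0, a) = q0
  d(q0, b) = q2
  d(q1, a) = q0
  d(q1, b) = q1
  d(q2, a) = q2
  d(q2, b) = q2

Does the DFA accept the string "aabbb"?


Trace: q0 -> q0 -> q0 -> q2 -> q2 -> q2
Final state: q2
Accept states: {q0}

No, rejected (final state q2 is not an accept state)


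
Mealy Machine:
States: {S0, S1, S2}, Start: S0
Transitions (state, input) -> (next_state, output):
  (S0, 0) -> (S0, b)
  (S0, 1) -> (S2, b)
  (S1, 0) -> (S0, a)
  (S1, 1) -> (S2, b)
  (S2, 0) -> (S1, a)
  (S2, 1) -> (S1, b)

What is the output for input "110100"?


Step-by-step:
  (S0, 1) -> (S2, b)
  (S2, 1) -> (S1, b)
  (S1, 0) -> (S0, a)
  (S0, 1) -> (S2, b)
  (S2, 0) -> (S1, a)
  (S1, 0) -> (S0, a)

"bbabaa"


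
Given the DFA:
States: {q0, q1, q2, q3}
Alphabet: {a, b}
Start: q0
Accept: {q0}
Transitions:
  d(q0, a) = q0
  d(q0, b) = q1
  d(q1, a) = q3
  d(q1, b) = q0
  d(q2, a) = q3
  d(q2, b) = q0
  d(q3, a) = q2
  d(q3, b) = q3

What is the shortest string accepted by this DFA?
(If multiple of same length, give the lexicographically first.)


BFS by string length (lex-first path to each state shown):
  len 0: q0<-""
Found accept state at length 0.

"" (empty string)


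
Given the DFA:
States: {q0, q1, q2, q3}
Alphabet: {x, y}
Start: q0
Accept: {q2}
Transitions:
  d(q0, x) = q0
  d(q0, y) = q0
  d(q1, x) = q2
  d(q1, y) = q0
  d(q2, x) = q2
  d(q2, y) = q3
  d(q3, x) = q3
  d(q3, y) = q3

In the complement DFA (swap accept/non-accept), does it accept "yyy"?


Trace: q0 -> q0 -> q0 -> q0
Final: q0
Original accept: {q2}
Complement: q0 is not in original accept

Yes, complement accepts (original rejects)


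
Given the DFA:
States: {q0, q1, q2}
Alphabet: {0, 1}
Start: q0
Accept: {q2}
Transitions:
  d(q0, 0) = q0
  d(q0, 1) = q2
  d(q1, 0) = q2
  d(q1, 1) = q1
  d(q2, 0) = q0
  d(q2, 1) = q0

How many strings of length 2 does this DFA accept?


Enumerating all length-2 strings:
  "00" -> q0 [reject]
  "01" -> q2 [accept]
  "10" -> q0 [reject]
  "11" -> q0 [reject]

1 out of 4


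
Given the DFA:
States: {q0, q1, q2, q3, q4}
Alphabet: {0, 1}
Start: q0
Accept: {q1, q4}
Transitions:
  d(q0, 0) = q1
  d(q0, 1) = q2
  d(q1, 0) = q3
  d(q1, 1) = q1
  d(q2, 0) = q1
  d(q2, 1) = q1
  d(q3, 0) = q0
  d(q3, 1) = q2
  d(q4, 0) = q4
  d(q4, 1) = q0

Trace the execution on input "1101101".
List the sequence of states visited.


Input: 1101101
d(q0, 1) = q2
d(q2, 1) = q1
d(q1, 0) = q3
d(q3, 1) = q2
d(q2, 1) = q1
d(q1, 0) = q3
d(q3, 1) = q2


q0 -> q2 -> q1 -> q3 -> q2 -> q1 -> q3 -> q2


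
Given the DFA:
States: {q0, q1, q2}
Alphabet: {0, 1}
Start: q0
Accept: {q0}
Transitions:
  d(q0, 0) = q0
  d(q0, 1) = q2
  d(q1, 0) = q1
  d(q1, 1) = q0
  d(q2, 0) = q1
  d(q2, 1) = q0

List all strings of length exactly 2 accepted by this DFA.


All strings of length 2: 4 total
Accepted: 2

"00", "11"


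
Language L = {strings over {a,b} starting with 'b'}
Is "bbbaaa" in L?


first symbol = 'b'

Yes, "bbbaaa" is in L


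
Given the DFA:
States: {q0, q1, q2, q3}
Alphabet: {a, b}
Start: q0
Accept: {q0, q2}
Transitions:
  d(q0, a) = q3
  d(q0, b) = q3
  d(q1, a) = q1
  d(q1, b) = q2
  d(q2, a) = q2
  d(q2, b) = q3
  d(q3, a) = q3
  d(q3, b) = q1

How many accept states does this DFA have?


Accept states listed: {q0, q2}
Counting: q0(1) q2(2)

2


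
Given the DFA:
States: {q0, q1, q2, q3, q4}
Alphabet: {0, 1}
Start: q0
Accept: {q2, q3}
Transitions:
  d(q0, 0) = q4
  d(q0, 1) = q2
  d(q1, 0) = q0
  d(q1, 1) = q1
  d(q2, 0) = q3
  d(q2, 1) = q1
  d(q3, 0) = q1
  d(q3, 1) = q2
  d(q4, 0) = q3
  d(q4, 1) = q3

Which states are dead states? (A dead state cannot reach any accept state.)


Forward reachability from each state:
  q0 -> reaches accept state q2 (live)
  q1 -> reaches accept state q2 (live)
  q2 -> reaches accept state q2 (live)
  q3 -> reaches accept state q2 (live)
  q4 -> reaches accept state q2 (live)

None (all states can reach an accept state)


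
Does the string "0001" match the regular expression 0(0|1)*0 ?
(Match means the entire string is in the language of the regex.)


|string| = 4; first = '0'; last = '1'

No, "0001" does not match 0(0|1)*0


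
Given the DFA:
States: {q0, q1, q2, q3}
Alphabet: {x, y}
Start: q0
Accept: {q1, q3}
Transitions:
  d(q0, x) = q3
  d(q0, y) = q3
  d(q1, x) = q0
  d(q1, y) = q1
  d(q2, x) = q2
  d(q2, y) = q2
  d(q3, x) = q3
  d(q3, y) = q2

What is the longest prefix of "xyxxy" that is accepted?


Run the DFA, marking each prefix where the state is accepting:
  "" -> q0 [reject]
  "x" -> q3 [accept]
  "xy" -> q2 [reject]
  "xyx" -> q2 [reject]
  "xyxx" -> q2 [reject]
  "xyxxy" -> q2 [reject]

"x"


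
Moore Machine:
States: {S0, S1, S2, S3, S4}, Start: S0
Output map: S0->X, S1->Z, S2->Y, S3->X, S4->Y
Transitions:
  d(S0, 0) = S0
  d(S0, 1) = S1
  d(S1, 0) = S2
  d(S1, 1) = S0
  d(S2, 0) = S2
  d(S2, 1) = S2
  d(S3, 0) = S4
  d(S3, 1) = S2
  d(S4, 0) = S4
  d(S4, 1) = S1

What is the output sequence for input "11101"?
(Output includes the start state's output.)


Start: S0 (output X)
  --1--> S1 (output Z)
  --1--> S0 (output X)
  --1--> S1 (output Z)
  --0--> S2 (output Y)
  --1--> S2 (output Y)

"XZXZYY"


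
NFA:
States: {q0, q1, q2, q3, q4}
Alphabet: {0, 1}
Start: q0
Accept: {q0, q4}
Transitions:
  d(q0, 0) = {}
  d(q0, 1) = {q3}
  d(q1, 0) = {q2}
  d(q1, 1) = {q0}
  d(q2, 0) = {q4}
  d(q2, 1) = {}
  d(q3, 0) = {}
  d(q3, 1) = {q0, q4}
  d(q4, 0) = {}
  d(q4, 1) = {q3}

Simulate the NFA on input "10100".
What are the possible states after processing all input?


Start: {q0}
  --1--> {q3}
  --0--> {}
  --1--> {}
  --0--> {}
  --0--> {}

{} (empty set, no valid transitions)


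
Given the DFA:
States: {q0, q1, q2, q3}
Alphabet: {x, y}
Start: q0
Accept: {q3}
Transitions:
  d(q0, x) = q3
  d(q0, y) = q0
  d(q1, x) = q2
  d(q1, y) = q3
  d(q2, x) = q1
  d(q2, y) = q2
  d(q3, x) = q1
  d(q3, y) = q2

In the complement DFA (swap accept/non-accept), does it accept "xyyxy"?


Trace: q0 -> q3 -> q2 -> q2 -> q1 -> q3
Final: q3
Original accept: {q3}
Complement: q3 is in original accept

No, complement rejects (original accepts)


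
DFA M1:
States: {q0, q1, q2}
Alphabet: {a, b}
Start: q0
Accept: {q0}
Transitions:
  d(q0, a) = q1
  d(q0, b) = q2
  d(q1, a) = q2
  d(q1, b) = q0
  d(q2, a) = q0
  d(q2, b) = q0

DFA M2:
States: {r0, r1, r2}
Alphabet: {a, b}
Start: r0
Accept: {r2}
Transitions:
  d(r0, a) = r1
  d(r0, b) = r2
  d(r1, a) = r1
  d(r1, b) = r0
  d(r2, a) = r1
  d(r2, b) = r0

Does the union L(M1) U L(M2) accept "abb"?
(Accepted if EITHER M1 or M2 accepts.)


M1: final=q2 accepted=False
M2: final=r2 accepted=True

Yes, union accepts


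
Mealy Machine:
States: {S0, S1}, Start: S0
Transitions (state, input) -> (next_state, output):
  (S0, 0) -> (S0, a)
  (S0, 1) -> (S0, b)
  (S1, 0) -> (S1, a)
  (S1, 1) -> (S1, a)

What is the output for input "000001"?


Step-by-step:
  (S0, 0) -> (S0, a)
  (S0, 0) -> (S0, a)
  (S0, 0) -> (S0, a)
  (S0, 0) -> (S0, a)
  (S0, 0) -> (S0, a)
  (S0, 1) -> (S0, b)

"aaaaab"


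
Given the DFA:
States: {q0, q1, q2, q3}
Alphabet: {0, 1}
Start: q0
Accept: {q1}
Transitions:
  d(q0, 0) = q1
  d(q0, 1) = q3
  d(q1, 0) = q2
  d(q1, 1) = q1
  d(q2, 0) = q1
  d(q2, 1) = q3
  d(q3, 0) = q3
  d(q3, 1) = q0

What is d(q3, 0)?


Looking up transition d(q3, 0)

q3


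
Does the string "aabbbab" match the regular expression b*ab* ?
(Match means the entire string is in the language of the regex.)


|string| = 7; first = 'a'; last = 'b'

No, "aabbbab" does not match b*ab*


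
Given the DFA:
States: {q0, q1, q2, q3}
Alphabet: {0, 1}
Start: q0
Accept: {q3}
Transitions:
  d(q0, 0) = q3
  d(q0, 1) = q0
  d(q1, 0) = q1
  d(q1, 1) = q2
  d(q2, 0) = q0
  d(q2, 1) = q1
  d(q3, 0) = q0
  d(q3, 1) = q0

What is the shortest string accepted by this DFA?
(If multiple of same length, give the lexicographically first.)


BFS by string length (lex-first path to each state shown):
  len 0: q0<-""
  len 1: q0<-"1", q3<-"0"
Found accept state at length 1.

"0"


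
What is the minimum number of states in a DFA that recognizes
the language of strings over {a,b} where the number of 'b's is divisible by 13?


States track (count of 'b') mod 13.
Need 13 states: one per remainder 0..12; accept = remainder 0.

13


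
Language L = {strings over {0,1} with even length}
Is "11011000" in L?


length = 8; 8 mod 2 = 0

Yes, "11011000" is in L


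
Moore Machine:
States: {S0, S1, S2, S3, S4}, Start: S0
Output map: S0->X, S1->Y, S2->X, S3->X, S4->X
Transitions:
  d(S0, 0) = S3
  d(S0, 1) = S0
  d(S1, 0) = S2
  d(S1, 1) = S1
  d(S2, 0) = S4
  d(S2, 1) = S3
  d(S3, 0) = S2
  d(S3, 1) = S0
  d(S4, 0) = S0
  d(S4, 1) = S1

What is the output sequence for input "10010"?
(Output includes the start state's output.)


Start: S0 (output X)
  --1--> S0 (output X)
  --0--> S3 (output X)
  --0--> S2 (output X)
  --1--> S3 (output X)
  --0--> S2 (output X)

"XXXXXX"


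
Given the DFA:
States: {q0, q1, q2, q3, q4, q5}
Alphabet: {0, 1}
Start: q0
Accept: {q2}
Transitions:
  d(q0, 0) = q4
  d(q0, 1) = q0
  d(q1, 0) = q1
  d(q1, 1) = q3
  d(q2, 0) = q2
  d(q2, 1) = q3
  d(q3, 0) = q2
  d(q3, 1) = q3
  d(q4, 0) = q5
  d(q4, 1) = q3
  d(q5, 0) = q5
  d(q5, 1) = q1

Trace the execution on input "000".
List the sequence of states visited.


Input: 000
d(q0, 0) = q4
d(q4, 0) = q5
d(q5, 0) = q5


q0 -> q4 -> q5 -> q5


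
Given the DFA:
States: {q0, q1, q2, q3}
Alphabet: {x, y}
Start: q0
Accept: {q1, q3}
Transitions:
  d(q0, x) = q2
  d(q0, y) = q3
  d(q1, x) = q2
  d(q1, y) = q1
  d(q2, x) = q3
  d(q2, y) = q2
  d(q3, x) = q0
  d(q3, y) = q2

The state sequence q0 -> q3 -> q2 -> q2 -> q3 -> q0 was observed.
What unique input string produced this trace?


Trace back each transition to find the symbol:
  q0 --[y]--> q3
  q3 --[y]--> q2
  q2 --[y]--> q2
  q2 --[x]--> q3
  q3 --[x]--> q0

"yyyxx"


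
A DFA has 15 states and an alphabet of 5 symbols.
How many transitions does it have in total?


Each state has exactly one transition per symbol.
15 * 5 = 75

75


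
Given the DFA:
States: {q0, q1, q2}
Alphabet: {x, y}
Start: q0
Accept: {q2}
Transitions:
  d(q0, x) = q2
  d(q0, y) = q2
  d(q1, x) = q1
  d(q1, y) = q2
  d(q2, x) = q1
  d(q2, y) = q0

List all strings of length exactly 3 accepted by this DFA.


All strings of length 3: 8 total
Accepted: 6

"xxy", "xyx", "xyy", "yxy", "yyx", "yyy"


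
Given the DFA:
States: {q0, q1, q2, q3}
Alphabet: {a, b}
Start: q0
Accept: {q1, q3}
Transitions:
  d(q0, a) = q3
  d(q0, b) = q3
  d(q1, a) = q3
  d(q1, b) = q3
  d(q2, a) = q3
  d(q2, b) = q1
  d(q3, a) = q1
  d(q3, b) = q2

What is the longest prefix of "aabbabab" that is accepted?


Run the DFA, marking each prefix where the state is accepting:
  "" -> q0 [reject]
  "a" -> q3 [accept]
  "aa" -> q1 [accept]
  "aab" -> q3 [accept]
  "aabb" -> q2 [reject]
  "aabba" -> q3 [accept]
  "aabbab" -> q2 [reject]
  "aabbaba" -> q3 [accept]
  "aabbabab" -> q2 [reject]

"aabbaba"


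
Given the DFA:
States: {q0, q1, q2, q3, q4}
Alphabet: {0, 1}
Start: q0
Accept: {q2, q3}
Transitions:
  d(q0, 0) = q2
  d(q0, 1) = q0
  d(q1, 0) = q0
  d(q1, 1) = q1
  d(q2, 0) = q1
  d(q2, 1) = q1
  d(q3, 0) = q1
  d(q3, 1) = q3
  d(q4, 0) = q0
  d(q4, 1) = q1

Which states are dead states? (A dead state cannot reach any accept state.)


Forward reachability from each state:
  q0 -> reaches accept state q2 (live)
  q1 -> reaches accept state q2 (live)
  q2 -> reaches accept state q2 (live)
  q3 -> reaches accept state q2 (live)
  q4 -> reaches accept state q2 (live)

None (all states can reach an accept state)


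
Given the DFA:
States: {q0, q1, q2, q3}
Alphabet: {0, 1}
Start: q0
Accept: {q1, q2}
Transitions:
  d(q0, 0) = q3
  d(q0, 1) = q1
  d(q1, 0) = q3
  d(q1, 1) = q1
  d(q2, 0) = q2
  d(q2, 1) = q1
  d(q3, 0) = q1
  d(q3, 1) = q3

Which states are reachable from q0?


BFS from q0:
  layer 0: {q0}
  layer 1: {q1, q3}

{q0, q1, q3}


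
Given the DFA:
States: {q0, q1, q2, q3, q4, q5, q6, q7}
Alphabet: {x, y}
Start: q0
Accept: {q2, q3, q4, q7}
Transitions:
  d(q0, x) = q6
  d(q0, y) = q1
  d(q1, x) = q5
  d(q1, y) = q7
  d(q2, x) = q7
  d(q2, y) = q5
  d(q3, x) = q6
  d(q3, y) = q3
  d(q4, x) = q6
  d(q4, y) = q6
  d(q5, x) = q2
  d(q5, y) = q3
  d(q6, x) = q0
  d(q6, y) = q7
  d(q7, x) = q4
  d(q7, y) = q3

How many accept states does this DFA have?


Accept states listed: {q2, q3, q4, q7}
Counting: q2(1) q3(2) q4(3) q7(4)

4


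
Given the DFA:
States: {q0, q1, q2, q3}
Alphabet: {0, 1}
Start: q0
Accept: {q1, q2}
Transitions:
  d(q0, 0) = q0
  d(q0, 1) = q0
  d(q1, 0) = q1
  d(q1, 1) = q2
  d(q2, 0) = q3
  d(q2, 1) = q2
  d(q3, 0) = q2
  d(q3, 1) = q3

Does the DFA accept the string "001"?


Trace: q0 -> q0 -> q0 -> q0
Final state: q0
Accept states: {q1, q2}

No, rejected (final state q0 is not an accept state)


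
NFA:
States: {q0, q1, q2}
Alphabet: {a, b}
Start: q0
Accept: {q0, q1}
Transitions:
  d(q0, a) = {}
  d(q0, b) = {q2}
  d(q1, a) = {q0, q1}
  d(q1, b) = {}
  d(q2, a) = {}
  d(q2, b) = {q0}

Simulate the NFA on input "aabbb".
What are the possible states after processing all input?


Start: {q0}
  --a--> {}
  --a--> {}
  --b--> {}
  --b--> {}
  --b--> {}

{} (empty set, no valid transitions)


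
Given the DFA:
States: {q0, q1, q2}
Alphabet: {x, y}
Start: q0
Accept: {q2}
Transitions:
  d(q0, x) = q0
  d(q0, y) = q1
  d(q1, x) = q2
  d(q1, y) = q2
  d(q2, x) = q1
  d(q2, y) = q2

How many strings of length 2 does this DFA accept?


Enumerating all length-2 strings:
  "xx" -> q0 [reject]
  "xy" -> q1 [reject]
  "yx" -> q2 [accept]
  "yy" -> q2 [accept]

2 out of 4


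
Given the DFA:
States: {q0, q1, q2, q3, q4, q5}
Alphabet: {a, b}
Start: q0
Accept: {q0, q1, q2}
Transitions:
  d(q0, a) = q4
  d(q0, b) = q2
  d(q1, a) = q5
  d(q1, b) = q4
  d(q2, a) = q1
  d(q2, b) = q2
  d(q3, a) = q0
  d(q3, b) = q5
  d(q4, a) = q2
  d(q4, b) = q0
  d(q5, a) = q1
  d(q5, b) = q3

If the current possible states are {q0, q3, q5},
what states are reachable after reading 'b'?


Apply transition on 'b' from each current state:
  d(q0, b) = q2
  d(q3, b) = q5
  d(q5, b) = q3

{q2, q3, q5}


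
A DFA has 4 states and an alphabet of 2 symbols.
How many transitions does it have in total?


Each state has exactly one transition per symbol.
4 * 2 = 8

8


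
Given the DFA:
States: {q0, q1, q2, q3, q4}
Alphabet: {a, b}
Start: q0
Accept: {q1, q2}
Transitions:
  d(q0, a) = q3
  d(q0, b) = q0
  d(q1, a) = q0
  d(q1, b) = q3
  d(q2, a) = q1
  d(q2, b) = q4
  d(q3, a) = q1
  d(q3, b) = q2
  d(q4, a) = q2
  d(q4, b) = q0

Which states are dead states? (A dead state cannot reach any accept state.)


Forward reachability from each state:
  q0 -> reaches accept state q1 (live)
  q1 -> reaches accept state q1 (live)
  q2 -> reaches accept state q1 (live)
  q3 -> reaches accept state q1 (live)
  q4 -> reaches accept state q1 (live)

None (all states can reach an accept state)


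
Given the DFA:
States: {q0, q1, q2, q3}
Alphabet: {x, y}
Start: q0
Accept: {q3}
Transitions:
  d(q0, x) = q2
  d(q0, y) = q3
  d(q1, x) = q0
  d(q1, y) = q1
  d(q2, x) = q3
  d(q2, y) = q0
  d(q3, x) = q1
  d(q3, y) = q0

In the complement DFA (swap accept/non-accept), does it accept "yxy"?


Trace: q0 -> q3 -> q1 -> q1
Final: q1
Original accept: {q3}
Complement: q1 is not in original accept

Yes, complement accepts (original rejects)


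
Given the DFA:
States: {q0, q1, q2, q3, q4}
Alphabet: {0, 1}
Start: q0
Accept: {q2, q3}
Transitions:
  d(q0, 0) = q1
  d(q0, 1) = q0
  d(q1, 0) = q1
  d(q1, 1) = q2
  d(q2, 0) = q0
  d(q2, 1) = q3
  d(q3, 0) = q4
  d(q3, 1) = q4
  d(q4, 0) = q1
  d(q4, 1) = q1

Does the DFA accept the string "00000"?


Trace: q0 -> q1 -> q1 -> q1 -> q1 -> q1
Final state: q1
Accept states: {q2, q3}

No, rejected (final state q1 is not an accept state)


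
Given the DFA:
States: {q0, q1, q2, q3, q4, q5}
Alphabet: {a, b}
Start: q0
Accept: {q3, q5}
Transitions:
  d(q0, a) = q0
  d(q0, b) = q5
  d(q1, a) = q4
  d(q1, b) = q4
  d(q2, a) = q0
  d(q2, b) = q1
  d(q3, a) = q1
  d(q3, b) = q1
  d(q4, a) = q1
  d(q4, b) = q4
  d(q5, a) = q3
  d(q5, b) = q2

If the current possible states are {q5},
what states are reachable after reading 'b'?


Apply transition on 'b' from each current state:
  d(q5, b) = q2

{q2}


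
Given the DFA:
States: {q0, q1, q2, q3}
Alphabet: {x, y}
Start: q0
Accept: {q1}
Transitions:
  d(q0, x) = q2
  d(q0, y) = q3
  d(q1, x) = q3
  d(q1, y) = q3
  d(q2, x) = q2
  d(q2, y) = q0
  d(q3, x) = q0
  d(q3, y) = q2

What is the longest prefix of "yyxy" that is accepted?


Run the DFA, marking each prefix where the state is accepting:
  "" -> q0 [reject]
  "y" -> q3 [reject]
  "yy" -> q2 [reject]
  "yyx" -> q2 [reject]
  "yyxy" -> q0 [reject]

No prefix is accepted


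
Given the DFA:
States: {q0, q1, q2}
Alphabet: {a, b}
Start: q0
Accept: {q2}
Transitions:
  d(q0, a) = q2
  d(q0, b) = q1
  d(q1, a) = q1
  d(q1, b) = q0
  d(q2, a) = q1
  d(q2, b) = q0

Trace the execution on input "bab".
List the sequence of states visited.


Input: bab
d(q0, b) = q1
d(q1, a) = q1
d(q1, b) = q0


q0 -> q1 -> q1 -> q0


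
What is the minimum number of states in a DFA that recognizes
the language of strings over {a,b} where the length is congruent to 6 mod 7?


States track (length) mod 7.
Need 7 states: one per remainder 0..6; accept = remainder 6.

7


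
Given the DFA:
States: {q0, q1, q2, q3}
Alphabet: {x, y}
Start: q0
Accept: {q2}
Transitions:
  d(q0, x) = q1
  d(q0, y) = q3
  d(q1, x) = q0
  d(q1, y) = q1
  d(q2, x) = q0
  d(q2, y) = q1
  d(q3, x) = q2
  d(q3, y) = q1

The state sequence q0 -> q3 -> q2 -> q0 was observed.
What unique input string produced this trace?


Trace back each transition to find the symbol:
  q0 --[y]--> q3
  q3 --[x]--> q2
  q2 --[x]--> q0

"yxx"


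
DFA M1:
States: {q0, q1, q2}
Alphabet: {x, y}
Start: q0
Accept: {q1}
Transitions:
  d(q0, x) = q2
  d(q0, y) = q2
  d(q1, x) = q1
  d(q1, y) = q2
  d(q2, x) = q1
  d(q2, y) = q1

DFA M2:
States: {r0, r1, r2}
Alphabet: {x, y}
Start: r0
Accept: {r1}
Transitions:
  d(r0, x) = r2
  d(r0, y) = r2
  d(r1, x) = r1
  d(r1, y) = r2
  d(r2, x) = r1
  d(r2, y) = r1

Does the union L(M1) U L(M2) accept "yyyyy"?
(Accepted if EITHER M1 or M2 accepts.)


M1: final=q2 accepted=False
M2: final=r2 accepted=False

No, union rejects (neither accepts)


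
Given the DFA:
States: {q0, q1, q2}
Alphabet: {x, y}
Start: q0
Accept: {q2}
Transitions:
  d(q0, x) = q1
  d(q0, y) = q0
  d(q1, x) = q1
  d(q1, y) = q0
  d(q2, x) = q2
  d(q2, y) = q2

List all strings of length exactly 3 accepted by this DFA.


All strings of length 3: 8 total
Accepted: 0

None


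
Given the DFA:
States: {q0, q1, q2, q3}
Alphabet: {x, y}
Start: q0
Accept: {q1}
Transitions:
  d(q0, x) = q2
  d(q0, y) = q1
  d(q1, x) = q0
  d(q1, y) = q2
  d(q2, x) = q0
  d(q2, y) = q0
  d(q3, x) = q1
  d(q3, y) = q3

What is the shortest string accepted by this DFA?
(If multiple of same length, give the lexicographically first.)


BFS by string length (lex-first path to each state shown):
  len 0: q0<-""
  len 1: q1<-"y", q2<-"x"
Found accept state at length 1.

"y"
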